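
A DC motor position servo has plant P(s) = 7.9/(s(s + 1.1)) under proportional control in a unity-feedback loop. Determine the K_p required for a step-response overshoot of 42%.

K_p = 0.54

From %OS = 100·exp(−πζ/√(1−ζ²)) = 42%, ζ = −ln(0.42)/√(π²+ln²(0.42)) = 0.2662.
Characteristic equation s² + 1.1s + 7.9K_p = 0 gives ζ = 1.1/(2√(7.9K_p)).
Setting ζ = 0.2662: √(7.9K_p) = 1.1/(2·0.2662) = 2.066, so K_p = 4.27/7.9 = 0.54.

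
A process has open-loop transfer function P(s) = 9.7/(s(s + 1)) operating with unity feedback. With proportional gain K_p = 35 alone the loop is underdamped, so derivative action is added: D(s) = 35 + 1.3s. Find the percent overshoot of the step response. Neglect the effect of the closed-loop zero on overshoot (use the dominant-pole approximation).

28.7%

Forward path: (35 + 1.3s)·9.7/(s(s+1)). The closed-loop characteristic equation is s² + (1 + 9.7·1.3)s + 9.7·35 = 0.
That is s² + 13.61s + 339.5 = 0, so ω_n = 18.43 rad/s and ζ = 13.61/(2·18.43) = 0.3693.
%OS = 100·exp(−πζ/√(1−ζ²)) = 28.7%.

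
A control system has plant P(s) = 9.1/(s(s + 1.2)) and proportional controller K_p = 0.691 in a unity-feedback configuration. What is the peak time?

T_p = 1.29 s

The closed-loop denominator s² + 1.2s + 6.288 gives ω_n = √6.288 = 2.508 and ζ = 1.2/(2ω_n) = 0.2393.
Damped frequency ω_d = ω_n√(1−ζ²) = 2.435 rad/s, so peak time T_p = π/ω_d = 1.29 s.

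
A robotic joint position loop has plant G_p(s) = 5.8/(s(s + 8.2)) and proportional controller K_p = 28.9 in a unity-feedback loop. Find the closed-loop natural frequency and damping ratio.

ω_n = 12.9 rad/s, ζ = 0.317

The closed-loop denominator is s(s+8.2) + 28.9·5.8 = s² + 8.2s + 167.6.
So ω_n² = 167.6 ⇒ ω_n = 12.95 rad/s, and ζ = 8.2/(2ω_n) = 0.317.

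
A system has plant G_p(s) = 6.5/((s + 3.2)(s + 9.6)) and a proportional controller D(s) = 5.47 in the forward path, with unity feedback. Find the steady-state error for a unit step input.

0.464

The loop is type 0. Static position error constant K_pos = D(0)·G_p(0) = 5.47·0.2116 = 1.157.
Steady-state error to a unit step: e_ss = 1/(1+K_pos) = 1/2.157 = 0.464.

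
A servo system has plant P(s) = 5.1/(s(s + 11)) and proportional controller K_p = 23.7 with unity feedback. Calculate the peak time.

T_p = 0.33 s

The closed-loop denominator s² + 11s + 120.9 gives ω_n = √120.9 = 10.99 and ζ = 11/(2ω_n) = 0.5003.
Damped frequency ω_d = ω_n√(1−ζ²) = 9.519 rad/s, so peak time T_p = π/ω_d = 0.33 s.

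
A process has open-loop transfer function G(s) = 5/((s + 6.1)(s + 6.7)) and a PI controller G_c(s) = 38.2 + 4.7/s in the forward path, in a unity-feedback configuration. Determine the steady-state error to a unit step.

The open loop G_c(s)G(s) has a pole at the origin (type 1), so the static position error constant is infinite and e_ss = 1/(1+∞) = 0.

0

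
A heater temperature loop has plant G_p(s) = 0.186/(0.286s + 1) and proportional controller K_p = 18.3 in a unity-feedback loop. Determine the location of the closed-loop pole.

Closed loop: T(s) = K_p·G_p/(1+K_p·G_p) = 3.404/(0.286s + 1 + 3.404), with pole at s = −(1 + 3.404)/0.286 = −15.4.

s = -15.4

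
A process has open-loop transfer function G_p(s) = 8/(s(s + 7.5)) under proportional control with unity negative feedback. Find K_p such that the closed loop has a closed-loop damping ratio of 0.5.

K_p = 7.03

Closed-loop characteristic equation: s² + 7.5s + K_p·8 = 0.
So ω_n = √(8K_p) and 2ζω_n = 7.5, giving ζ = 7.5/(2√(8K_p)).
Setting ζ = 0.5: √(8K_p) = 7.5/(2·0.5) = 7.5, so K_p = 56.25/8 = 7.03.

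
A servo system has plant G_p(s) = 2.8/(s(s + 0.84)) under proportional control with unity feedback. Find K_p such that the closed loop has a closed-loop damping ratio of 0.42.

Closed-loop characteristic equation: s² + 0.84s + K_p·2.8 = 0.
So ω_n = √(2.8K_p) and 2ζω_n = 0.84, giving ζ = 0.84/(2√(2.8K_p)).
Setting ζ = 0.42: √(2.8K_p) = 0.84/(2·0.42) = 1, so K_p = 1/2.8 = 0.357.

K_p = 0.357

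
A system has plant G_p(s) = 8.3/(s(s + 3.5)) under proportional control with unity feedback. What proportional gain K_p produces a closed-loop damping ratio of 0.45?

Closed-loop characteristic equation: s² + 3.5s + K_p·8.3 = 0.
So ω_n = √(8.3K_p) and 2ζω_n = 3.5, giving ζ = 3.5/(2√(8.3K_p)).
Setting ζ = 0.45: √(8.3K_p) = 3.5/(2·0.45) = 3.889, so K_p = 15.12/8.3 = 1.82.

K_p = 1.82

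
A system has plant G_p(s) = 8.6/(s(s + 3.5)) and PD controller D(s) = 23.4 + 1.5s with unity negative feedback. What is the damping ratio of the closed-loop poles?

Forward path: (23.4 + 1.5s)·8.6/(s(s+3.5)). The closed-loop characteristic equation is s² + (3.5 + 8.6·1.5)s + 8.6·23.4 = 0.
That is s² + 16.4s + 201.2 = 0, so ω_n = 14.19 rad/s and ζ = 16.4/(2·14.19) = 0.578.

ζ = 0.578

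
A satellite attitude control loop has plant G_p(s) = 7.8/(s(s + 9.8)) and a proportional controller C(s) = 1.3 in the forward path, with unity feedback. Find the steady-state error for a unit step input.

0

The open loop C(s)G_p(s) has a pole at the origin (type 1), so the static position error constant is infinite and e_ss = 1/(1+∞) = 0.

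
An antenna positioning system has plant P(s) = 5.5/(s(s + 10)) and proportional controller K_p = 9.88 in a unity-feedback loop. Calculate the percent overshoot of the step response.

5.5%

The closed-loop denominator s² + 10s + 54.34 gives ω_n = √54.34 = 7.372 and ζ = 10/(2ω_n) = 0.6783.
%OS = 100·exp(−πζ/√(1−ζ²)) = 100·exp(−π·0.6783/√0.5399) = 5.5%.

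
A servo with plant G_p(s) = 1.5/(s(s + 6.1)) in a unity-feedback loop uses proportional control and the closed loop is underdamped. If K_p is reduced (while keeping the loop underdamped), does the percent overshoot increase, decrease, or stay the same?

ζ = 6.1/(2√(1.5K_p)) rises as K_p falls; higher damping means less overshoot.

decrease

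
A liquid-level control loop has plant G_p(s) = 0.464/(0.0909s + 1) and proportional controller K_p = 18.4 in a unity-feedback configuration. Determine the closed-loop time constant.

Closed loop: T(s) = K_p·G_p/(1+K_p·G_p) = 8.538/(0.0909s + 1 + 8.538), with pole at s = −(1 + 8.538)/0.0909 = −104.9.
Closed-loop time constant τ = 1/104.9 = 0.00953 s.

τ = 0.00953 s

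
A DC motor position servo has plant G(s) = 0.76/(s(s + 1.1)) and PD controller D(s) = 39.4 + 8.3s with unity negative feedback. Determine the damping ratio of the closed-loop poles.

Forward path: (39.4 + 8.3s)·0.76/(s(s+1.1)). The closed-loop characteristic equation is s² + (1.1 + 0.76·8.3)s + 0.76·39.4 = 0.
That is s² + 7.408s + 29.94 = 0, so ω_n = 5.472 rad/s and ζ = 7.408/(2·5.472) = 0.6769.

ζ = 0.677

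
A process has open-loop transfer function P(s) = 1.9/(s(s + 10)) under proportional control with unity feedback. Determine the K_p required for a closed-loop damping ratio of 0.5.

Closed-loop characteristic equation: s² + 10s + K_p·1.9 = 0.
So ω_n = √(1.9K_p) and 2ζω_n = 10, giving ζ = 10/(2√(1.9K_p)).
Setting ζ = 0.5: √(1.9K_p) = 10/(2·0.5) = 10, so K_p = 100/1.9 = 52.6.

K_p = 52.6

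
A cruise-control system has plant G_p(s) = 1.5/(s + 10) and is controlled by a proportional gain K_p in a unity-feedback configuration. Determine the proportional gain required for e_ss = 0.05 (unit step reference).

Steady-state error for a unit step on this type-0 loop is 1/(1 + K_p·G_p(0)).
G_p(0) = 0.15. Require 1/(1 + K_p·0.15) = 0.05, so 1 + 0.15·K_p = 20.
K_p = (20 − 1)/0.15 = 127.

K_p = 127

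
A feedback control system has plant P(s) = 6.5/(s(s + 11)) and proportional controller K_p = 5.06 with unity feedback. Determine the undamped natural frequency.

ω_n = 5.73 rad/s

1 + K_p·P(s) = 0 gives s² + 11s + 32.89 = 0.
So ω_n² = 32.89 ⇒ ω_n = 5.735 rad/s, and ζ = 11/(2ω_n) = 0.959.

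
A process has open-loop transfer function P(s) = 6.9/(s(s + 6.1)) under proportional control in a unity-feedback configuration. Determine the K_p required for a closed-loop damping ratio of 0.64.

Closed-loop characteristic equation: s² + 6.1s + K_p·6.9 = 0.
So ω_n = √(6.9K_p) and 2ζω_n = 6.1, giving ζ = 6.1/(2√(6.9K_p)).
Setting ζ = 0.64: √(6.9K_p) = 6.1/(2·0.64) = 4.766, so K_p = 22.71/6.9 = 3.29.

K_p = 3.29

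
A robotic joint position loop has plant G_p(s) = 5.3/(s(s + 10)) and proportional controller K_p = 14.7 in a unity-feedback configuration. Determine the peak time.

From 1 + K_pG_p(s) = 0: s² + 10s + 77.91 = 0 ⇒ ω_n = 8.827, ζ = 0.5665.
Damped frequency ω_d = ω_n√(1−ζ²) = 7.274 rad/s, so peak time T_p = π/ω_d = 0.432 s.

T_p = 0.432 s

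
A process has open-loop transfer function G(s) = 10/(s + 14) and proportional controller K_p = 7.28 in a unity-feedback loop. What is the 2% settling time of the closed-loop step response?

T_s ≈ 0.0461 s

Closed-loop transfer function: T(s) = K_p·G(s)/(1 + K_p·G(s)) = 72.8/(s + 14 + 72.8) = 72.8/(s + 86.8).
Time constant τ = 1/86.8 = 0.01152 s, so the 2% settling time is about 4τ = 0.0461 s.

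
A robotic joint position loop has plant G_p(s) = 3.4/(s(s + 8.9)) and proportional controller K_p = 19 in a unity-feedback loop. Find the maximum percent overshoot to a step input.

Closed-loop characteristic equation: s² + 8.9s + 64.6 = 0, so ω_n = 8.037 rad/s and ζ = 8.9/(2·8.037) = 0.5537.
%OS = 100·exp(−πζ/√(1−ζ²)) = 100·exp(−π·0.5537/√0.6935) = 12.4%.

12.4%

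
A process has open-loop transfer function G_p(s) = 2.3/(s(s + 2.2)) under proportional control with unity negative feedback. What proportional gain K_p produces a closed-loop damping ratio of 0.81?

Closed-loop characteristic equation: s² + 2.2s + K_p·2.3 = 0.
So ω_n = √(2.3K_p) and 2ζω_n = 2.2, giving ζ = 2.2/(2√(2.3K_p)).
Setting ζ = 0.81: √(2.3K_p) = 2.2/(2·0.81) = 1.358, so K_p = 1.844/2.3 = 0.802.

K_p = 0.802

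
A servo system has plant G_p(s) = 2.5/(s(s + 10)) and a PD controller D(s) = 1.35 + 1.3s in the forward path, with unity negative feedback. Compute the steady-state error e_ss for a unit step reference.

The open loop D(s)G_p(s) has a pole at the origin (type 1), so the static position error constant is infinite and e_ss = 1/(1+∞) = 0.

0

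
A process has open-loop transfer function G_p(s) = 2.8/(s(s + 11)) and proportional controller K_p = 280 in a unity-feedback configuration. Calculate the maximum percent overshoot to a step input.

Closed-loop characteristic equation: s² + 11s + 784 = 0, so ω_n = 28 rad/s and ζ = 11/(2·28) = 0.1964.
%OS = 100·exp(−πζ/√(1−ζ²)) = 100·exp(−π·0.1964/√0.9614) = 53.3%.

53.3%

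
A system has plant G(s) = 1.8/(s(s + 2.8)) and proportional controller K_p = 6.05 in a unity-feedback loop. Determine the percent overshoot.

From 1 + K_pG(s) = 0: s² + 2.8s + 10.89 = 0 ⇒ ω_n = 3.3, ζ = 0.4242.
%OS = 100·exp(−πζ/√(1−ζ²)) = 100·exp(−π·0.4242/√0.82) = 23%.

23%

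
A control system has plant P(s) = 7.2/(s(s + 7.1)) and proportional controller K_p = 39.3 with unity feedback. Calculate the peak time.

T_p = 0.191 s

From 1 + K_pP(s) = 0: s² + 7.1s + 283 = 0 ⇒ ω_n = 16.82, ζ = 0.211.
Damped frequency ω_d = ω_n√(1−ζ²) = 16.44 rad/s, so peak time T_p = π/ω_d = 0.191 s.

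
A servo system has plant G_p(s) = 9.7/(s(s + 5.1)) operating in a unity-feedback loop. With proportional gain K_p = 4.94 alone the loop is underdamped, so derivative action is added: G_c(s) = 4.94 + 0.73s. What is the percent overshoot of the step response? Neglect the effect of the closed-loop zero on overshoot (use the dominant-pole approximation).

Forward path: (4.94 + 0.73s)·9.7/(s(s+5.1)). The closed-loop characteristic equation is s² + (5.1 + 9.7·0.73)s + 9.7·4.94 = 0.
That is s² + 12.18s + 47.92 = 0, so ω_n = 6.922 rad/s and ζ = 12.18/(2·6.922) = 0.8798.
%OS = 100·exp(−πζ/√(1−ζ²)) = 0.298%.

0.298%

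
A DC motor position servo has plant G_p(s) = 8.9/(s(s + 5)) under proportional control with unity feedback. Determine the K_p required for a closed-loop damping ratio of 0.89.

K_p = 0.887

Closed-loop characteristic equation: s² + 5s + K_p·8.9 = 0.
So ω_n = √(8.9K_p) and 2ζω_n = 5, giving ζ = 5/(2√(8.9K_p)).
Setting ζ = 0.89: √(8.9K_p) = 5/(2·0.89) = 2.809, so K_p = 7.89/8.9 = 0.887.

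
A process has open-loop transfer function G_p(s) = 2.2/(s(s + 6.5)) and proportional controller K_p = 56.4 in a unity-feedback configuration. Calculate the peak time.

T_p = 0.295 s

The closed-loop denominator s² + 6.5s + 124.1 gives ω_n = √124.1 = 11.14 and ζ = 6.5/(2ω_n) = 0.2918.
Damped frequency ω_d = ω_n√(1−ζ²) = 10.65 rad/s, so peak time T_p = π/ω_d = 0.295 s.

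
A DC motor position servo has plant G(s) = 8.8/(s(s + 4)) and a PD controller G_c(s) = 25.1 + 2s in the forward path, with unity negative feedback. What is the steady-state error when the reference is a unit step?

0

The open loop G_c(s)G(s) has a pole at the origin (type 1), so the static position error constant is infinite and e_ss = 1/(1+∞) = 0.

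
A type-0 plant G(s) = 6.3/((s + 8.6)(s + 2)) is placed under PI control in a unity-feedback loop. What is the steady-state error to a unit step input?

0

The PI controller's integrator makes the forward path type 1, so e_ss to a step is zero.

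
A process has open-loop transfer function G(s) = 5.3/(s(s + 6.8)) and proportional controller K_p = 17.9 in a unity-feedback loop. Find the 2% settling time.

T_s ≈ 1.18 s

The closed-loop denominator s² + 6.8s + 94.87 gives ω_n = √94.87 = 9.74 and ζ = 6.8/(2ω_n) = 0.3491.
2% settling time T_s ≈ 4/(ζω_n) = 4/3.4 = 1.18 s.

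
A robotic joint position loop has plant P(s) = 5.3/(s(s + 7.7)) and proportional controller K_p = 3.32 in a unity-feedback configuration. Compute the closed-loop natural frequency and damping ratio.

ω_n = 4.19 rad/s, ζ = 0.918

With unity feedback the closed-loop characteristic equation is s² + 7.7s + 3.32·5.3 = s² + 7.7s + 17.6 = 0.
So ω_n² = 17.6 ⇒ ω_n = 4.195 rad/s, and ζ = 7.7/(2ω_n) = 0.918.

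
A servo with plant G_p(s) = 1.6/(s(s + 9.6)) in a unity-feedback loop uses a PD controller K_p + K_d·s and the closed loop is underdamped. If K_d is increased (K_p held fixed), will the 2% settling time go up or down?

Characteristic equation s² + (9.6 + 1.6K_d)s + 1.6K_p = 0: raising K_d increases ζω_n = (9.6+1.6K_d)/2 while the loop stays underdamped, so T_s ≈ 4/(ζω_n) decreases.

decrease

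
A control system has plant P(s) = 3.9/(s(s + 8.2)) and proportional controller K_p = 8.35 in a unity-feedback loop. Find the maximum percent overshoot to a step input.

From 1 + K_pP(s) = 0: s² + 8.2s + 32.56 = 0 ⇒ ω_n = 5.707, ζ = 0.7185.
%OS = 100·exp(−πζ/√(1−ζ²)) = 100·exp(−π·0.7185/√0.4838) = 3.9%.

3.9%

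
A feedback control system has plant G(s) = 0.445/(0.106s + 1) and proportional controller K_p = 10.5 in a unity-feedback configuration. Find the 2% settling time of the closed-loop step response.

T_s ≈ 0.0747 s

Closed loop: T(s) = K_p·G/(1+K_p·G) = 4.673/(0.106s + 1 + 4.673), with pole at s = −(1 + 4.673)/0.106 = −53.51.
τ = 1/53.51 = 0.01869 s, so 2% settling time ≈ 4τ = 0.0747 s.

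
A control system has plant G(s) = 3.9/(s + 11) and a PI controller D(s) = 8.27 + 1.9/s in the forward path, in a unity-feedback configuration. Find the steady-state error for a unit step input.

The open loop D(s)G(s) has a pole at the origin (type 1), so the static position error constant is infinite and e_ss = 1/(1+∞) = 0.

0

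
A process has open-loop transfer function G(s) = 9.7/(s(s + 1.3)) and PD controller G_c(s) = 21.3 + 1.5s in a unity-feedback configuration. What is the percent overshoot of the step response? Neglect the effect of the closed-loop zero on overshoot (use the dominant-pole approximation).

Forward path: (21.3 + 1.5s)·9.7/(s(s+1.3)). The closed-loop characteristic equation is s² + (1.3 + 9.7·1.5)s + 9.7·21.3 = 0.
That is s² + 15.85s + 206.6 = 0, so ω_n = 14.37 rad/s and ζ = 15.85/(2·14.37) = 0.5513.
%OS = 100·exp(−πζ/√(1−ζ²)) = 12.5%.

12.5%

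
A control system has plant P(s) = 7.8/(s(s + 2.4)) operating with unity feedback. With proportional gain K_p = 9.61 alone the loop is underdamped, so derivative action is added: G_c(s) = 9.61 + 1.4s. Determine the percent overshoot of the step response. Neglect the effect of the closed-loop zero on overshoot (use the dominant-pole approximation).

Forward path: (9.61 + 1.4s)·7.8/(s(s+2.4)). The closed-loop characteristic equation is s² + (2.4 + 7.8·1.4)s + 7.8·9.61 = 0.
That is s² + 13.32s + 74.96 = 0, so ω_n = 8.658 rad/s and ζ = 13.32/(2·8.658) = 0.7692.
%OS = 100·exp(−πζ/√(1−ζ²)) = 2.28%.

2.28%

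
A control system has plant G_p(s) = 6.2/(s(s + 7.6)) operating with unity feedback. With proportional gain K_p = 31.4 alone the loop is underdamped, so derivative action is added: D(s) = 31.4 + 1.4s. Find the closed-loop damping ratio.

Forward path: (31.4 + 1.4s)·6.2/(s(s+7.6)). The closed-loop characteristic equation is s² + (7.6 + 6.2·1.4)s + 6.2·31.4 = 0.
That is s² + 16.28s + 194.7 = 0, so ω_n = 13.95 rad/s and ζ = 16.28/(2·13.95) = 0.5834.

ζ = 0.583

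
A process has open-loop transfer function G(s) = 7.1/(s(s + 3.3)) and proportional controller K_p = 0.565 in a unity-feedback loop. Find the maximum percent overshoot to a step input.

1.04%

Closed-loop characteristic equation: s² + 3.3s + 4.011 = 0, so ω_n = 2.003 rad/s and ζ = 3.3/(2·2.003) = 0.8238.
%OS = 100·exp(−πζ/√(1−ζ²)) = 100·exp(−π·0.8238/√0.3213) = 1.04%.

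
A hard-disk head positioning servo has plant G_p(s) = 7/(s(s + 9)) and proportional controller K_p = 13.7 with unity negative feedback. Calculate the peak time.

Closed-loop characteristic equation: s² + 9s + 95.9 = 0, so ω_n = 9.793 rad/s and ζ = 9/(2·9.793) = 0.4595.
Damped frequency ω_d = ω_n√(1−ζ²) = 8.698 rad/s, so peak time T_p = π/ω_d = 0.361 s.

T_p = 0.361 s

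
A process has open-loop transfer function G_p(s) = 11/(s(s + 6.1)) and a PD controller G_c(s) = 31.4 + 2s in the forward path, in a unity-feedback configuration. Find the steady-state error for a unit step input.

0

The open loop G_c(s)G_p(s) has a pole at the origin (type 1), so the static position error constant is infinite and e_ss = 1/(1+∞) = 0.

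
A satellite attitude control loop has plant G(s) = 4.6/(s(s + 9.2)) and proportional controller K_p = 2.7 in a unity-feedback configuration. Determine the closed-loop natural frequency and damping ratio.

With unity feedback the closed-loop characteristic equation is s² + 9.2s + 2.7·4.6 = s² + 9.2s + 12.42 = 0.
So ω_n² = 12.42 ⇒ ω_n = 3.524 rad/s, and ζ = 9.2/(2ω_n) = 1.31.

ω_n = 3.52 rad/s, ζ = 1.31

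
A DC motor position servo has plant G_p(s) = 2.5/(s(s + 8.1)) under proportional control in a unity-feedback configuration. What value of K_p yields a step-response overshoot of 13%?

K_p = 22.1

From %OS = 100·exp(−πζ/√(1−ζ²)) = 13%, ζ = −ln(0.13)/√(π²+ln²(0.13)) = 0.5446.
Characteristic equation s² + 8.1s + 2.5K_p = 0 gives ζ = 8.1/(2√(2.5K_p)).
Setting ζ = 0.5446: √(2.5K_p) = 8.1/(2·0.5446) = 7.436, so K_p = 55.29/2.5 = 22.1.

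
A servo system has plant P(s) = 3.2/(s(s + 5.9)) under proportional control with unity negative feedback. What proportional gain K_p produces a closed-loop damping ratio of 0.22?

K_p = 56.2

Closed-loop characteristic equation: s² + 5.9s + K_p·3.2 = 0.
So ω_n = √(3.2K_p) and 2ζω_n = 5.9, giving ζ = 5.9/(2√(3.2K_p)).
Setting ζ = 0.22: √(3.2K_p) = 5.9/(2·0.22) = 13.41, so K_p = 179.8/3.2 = 56.2.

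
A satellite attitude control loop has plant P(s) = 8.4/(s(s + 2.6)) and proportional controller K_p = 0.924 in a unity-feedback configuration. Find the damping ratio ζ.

With unity feedback the closed-loop characteristic equation is s² + 2.6s + 0.924·8.4 = s² + 2.6s + 7.762 = 0.
So ω_n² = 7.762 ⇒ ω_n = 2.786 rad/s, and ζ = 2.6/(2ω_n) = 0.467.

ζ = 0.467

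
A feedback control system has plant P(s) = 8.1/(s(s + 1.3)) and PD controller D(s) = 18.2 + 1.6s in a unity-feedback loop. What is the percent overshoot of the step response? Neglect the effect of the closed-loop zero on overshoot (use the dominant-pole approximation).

10.2%

Forward path: (18.2 + 1.6s)·8.1/(s(s+1.3)). The closed-loop characteristic equation is s² + (1.3 + 8.1·1.6)s + 8.1·18.2 = 0.
That is s² + 14.26s + 147.4 = 0, so ω_n = 12.14 rad/s and ζ = 14.26/(2·12.14) = 0.5872.
%OS = 100·exp(−πζ/√(1−ζ²)) = 10.2%.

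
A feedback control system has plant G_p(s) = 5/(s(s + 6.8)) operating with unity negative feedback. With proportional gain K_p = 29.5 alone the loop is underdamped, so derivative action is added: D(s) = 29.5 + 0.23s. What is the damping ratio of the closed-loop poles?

ζ = 0.327

Forward path: (29.5 + 0.23s)·5/(s(s+6.8)). The closed-loop characteristic equation is s² + (6.8 + 5·0.23)s + 5·29.5 = 0.
That is s² + 7.95s + 147.5 = 0, so ω_n = 12.14 rad/s and ζ = 7.95/(2·12.14) = 0.3273.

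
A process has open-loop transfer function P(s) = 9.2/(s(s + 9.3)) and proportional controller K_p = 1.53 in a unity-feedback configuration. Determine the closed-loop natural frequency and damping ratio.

The closed-loop denominator is s(s+9.3) + 1.53·9.2 = s² + 9.3s + 14.08.
Matching s² + 2ζω_n s + ω_n²: ω_n = √14.08 = 3.752 rad/s and 2ζω_n = 9.3, so ζ = 9.3/(2·3.752) = 1.24.

ω_n = 3.75 rad/s, ζ = 1.24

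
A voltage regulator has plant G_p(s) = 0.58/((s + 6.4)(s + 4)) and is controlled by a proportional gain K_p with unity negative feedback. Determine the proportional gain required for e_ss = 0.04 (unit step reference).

K_p = 1060

For a type-0 loop with proportional control, e_ss = 1/(1 + K_p·G_p(0)).
G_p(0) = 0.02266. Require 1/(1 + K_p·0.02266) = 0.04, so 1 + 0.02266·K_p = 25.
K_p = (25 − 1)/0.02266 = 1060.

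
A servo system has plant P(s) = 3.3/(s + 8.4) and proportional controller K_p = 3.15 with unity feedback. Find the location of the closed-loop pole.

Closed-loop transfer function: T(s) = K_p·P(s)/(1 + K_p·P(s)) = 10.39/(s + 8.4 + 10.39) = 10.39/(s + 18.8).
The closed-loop pole is at s = −18.8.

s = -18.8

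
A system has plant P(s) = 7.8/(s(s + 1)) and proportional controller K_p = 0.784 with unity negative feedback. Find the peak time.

T_p = 1.3 s

Closed-loop characteristic equation: s² + 1s + 6.115 = 0, so ω_n = 2.473 rad/s and ζ = 1/(2·2.473) = 0.2022.
Damped frequency ω_d = ω_n√(1−ζ²) = 2.422 rad/s, so peak time T_p = π/ω_d = 1.3 s.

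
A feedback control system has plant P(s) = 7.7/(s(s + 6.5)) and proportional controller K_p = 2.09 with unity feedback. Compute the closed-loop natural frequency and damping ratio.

1 + K_p·P(s) = 0 gives s² + 6.5s + 16.09 = 0.
Matching s² + 2ζω_n s + ω_n²: ω_n = √16.09 = 4.012 rad/s and 2ζω_n = 6.5, so ζ = 6.5/(2·4.012) = 0.81.

ω_n = 4.01 rad/s, ζ = 0.81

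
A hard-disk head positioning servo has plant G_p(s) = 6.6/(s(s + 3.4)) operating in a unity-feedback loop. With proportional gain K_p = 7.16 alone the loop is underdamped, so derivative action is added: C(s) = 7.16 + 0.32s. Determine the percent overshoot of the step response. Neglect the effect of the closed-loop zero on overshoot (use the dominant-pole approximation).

Forward path: (7.16 + 0.32s)·6.6/(s(s+3.4)). The closed-loop characteristic equation is s² + (3.4 + 6.6·0.32)s + 6.6·7.16 = 0.
That is s² + 5.512s + 47.26 = 0, so ω_n = 6.874 rad/s and ζ = 5.512/(2·6.874) = 0.4009.
%OS = 100·exp(−πζ/√(1−ζ²)) = 25.3%.

25.3%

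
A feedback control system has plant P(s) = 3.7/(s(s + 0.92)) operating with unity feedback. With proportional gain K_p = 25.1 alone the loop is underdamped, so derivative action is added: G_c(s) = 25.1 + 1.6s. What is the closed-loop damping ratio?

Forward path: (25.1 + 1.6s)·3.7/(s(s+0.92)). The closed-loop characteristic equation is s² + (0.92 + 3.7·1.6)s + 3.7·25.1 = 0.
That is s² + 6.84s + 92.87 = 0, so ω_n = 9.637 rad/s and ζ = 6.84/(2·9.637) = 0.3549.

ζ = 0.355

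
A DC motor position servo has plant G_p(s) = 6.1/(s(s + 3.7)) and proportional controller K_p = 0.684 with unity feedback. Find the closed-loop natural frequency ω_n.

With unity feedback the closed-loop characteristic equation is s² + 3.7s + 0.684·6.1 = s² + 3.7s + 4.172 = 0.
So ω_n² = 4.172 ⇒ ω_n = 2.043 rad/s, and ζ = 3.7/(2ω_n) = 0.906.

ω_n = 2.04 rad/s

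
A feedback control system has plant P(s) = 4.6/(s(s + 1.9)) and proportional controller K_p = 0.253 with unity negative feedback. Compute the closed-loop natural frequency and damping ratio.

The closed-loop denominator is s(s+1.9) + 0.253·4.6 = s² + 1.9s + 1.164.
Matching s² + 2ζω_n s + ω_n²: ω_n = √1.164 = 1.079 rad/s and 2ζω_n = 1.9, so ζ = 1.9/(2·1.079) = 0.881.

ω_n = 1.08 rad/s, ζ = 0.881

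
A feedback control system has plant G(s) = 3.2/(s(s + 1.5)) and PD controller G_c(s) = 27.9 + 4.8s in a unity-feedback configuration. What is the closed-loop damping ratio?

ζ = 0.892

Forward path: (27.9 + 4.8s)·3.2/(s(s+1.5)). The closed-loop characteristic equation is s² + (1.5 + 3.2·4.8)s + 3.2·27.9 = 0.
That is s² + 16.86s + 89.28 = 0, so ω_n = 9.449 rad/s and ζ = 16.86/(2·9.449) = 0.8922.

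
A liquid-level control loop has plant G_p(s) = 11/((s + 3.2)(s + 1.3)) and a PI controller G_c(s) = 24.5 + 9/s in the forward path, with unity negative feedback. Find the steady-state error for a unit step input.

0

The open loop G_c(s)G_p(s) has a pole at the origin (type 1), so the static position error constant is infinite and e_ss = 1/(1+∞) = 0.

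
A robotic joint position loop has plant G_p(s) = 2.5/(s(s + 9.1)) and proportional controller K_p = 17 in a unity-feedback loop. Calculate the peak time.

T_p = 0.673 s

Closed-loop characteristic equation: s² + 9.1s + 42.5 = 0, so ω_n = 6.519 rad/s and ζ = 9.1/(2·6.519) = 0.6979.
Damped frequency ω_d = ω_n√(1−ζ²) = 4.669 rad/s, so peak time T_p = π/ω_d = 0.673 s.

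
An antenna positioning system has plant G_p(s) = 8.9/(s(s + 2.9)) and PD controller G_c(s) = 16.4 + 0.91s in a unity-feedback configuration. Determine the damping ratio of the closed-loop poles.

ζ = 0.455

Forward path: (16.4 + 0.91s)·8.9/(s(s+2.9)). The closed-loop characteristic equation is s² + (2.9 + 8.9·0.91)s + 8.9·16.4 = 0.
That is s² + 11s + 146 = 0, so ω_n = 12.08 rad/s and ζ = 11/(2·12.08) = 0.4552.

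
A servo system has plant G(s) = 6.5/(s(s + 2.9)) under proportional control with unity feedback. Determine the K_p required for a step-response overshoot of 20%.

K_p = 1.56

From %OS = 100·exp(−πζ/√(1−ζ²)) = 20%, ζ = −ln(0.2)/√(π²+ln²(0.2)) = 0.4559.
Characteristic equation s² + 2.9s + 6.5K_p = 0 gives ζ = 2.9/(2√(6.5K_p)).
Setting ζ = 0.4559: √(6.5K_p) = 2.9/(2·0.4559) = 3.18, so K_p = 10.11/6.5 = 1.56.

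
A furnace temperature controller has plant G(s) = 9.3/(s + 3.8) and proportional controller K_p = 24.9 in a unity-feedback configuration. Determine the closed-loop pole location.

s = -235.4

Closed-loop transfer function: T(s) = K_p·G(s)/(1 + K_p·G(s)) = 231.6/(s + 3.8 + 231.6) = 231.6/(s + 235.4).
The closed-loop pole is at s = −235.4.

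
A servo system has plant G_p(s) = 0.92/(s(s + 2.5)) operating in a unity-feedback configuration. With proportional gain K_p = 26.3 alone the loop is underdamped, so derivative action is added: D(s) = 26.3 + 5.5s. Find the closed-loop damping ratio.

Forward path: (26.3 + 5.5s)·0.92/(s(s+2.5)). The closed-loop characteristic equation is s² + (2.5 + 0.92·5.5)s + 0.92·26.3 = 0.
That is s² + 7.56s + 24.2 = 0, so ω_n = 4.919 rad/s and ζ = 7.56/(2·4.919) = 0.7685.

ζ = 0.768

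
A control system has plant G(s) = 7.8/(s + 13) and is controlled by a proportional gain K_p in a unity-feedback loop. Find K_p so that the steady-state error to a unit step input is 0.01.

The loop is type 0, so e_ss(step) = 1/(1 + K_pos) with K_pos = K_p·G(0).
G(0) = 0.6. Require 1/(1 + K_p·0.6) = 0.01, so 1 + 0.6·K_p = 100.
K_p = (100 − 1)/0.6 = 165.

K_p = 165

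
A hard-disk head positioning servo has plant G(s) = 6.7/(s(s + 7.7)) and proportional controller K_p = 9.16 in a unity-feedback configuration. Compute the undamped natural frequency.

The closed-loop denominator is s(s+7.7) + 9.16·6.7 = s² + 7.7s + 61.37.
Matching s² + 2ζω_n s + ω_n²: ω_n = √61.37 = 7.834 rad/s and 2ζω_n = 7.7, so ζ = 7.7/(2·7.834) = 0.491.

ω_n = 7.83 rad/s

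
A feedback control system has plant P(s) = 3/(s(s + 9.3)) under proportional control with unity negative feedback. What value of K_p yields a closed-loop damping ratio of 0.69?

Closed-loop characteristic equation: s² + 9.3s + K_p·3 = 0.
So ω_n = √(3K_p) and 2ζω_n = 9.3, giving ζ = 9.3/(2√(3K_p)).
Setting ζ = 0.69: √(3K_p) = 9.3/(2·0.69) = 6.739, so K_p = 45.42/3 = 15.1.

K_p = 15.1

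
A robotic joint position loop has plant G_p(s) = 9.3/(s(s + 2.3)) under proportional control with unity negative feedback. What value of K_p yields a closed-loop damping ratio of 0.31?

K_p = 1.48

Closed-loop characteristic equation: s² + 2.3s + K_p·9.3 = 0.
So ω_n = √(9.3K_p) and 2ζω_n = 2.3, giving ζ = 2.3/(2√(9.3K_p)).
Setting ζ = 0.31: √(9.3K_p) = 2.3/(2·0.31) = 3.71, so K_p = 13.76/9.3 = 1.48.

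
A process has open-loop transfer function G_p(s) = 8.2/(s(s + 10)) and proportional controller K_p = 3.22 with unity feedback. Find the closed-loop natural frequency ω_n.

1 + K_p·G_p(s) = 0 gives s² + 10s + 26.4 = 0.
So ω_n² = 26.4 ⇒ ω_n = 5.138 rad/s, and ζ = 10/(2ω_n) = 0.973.

ω_n = 5.14 rad/s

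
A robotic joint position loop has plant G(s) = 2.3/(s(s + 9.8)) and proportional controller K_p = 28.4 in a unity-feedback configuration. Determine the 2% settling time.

T_s ≈ 0.816 s

Closed-loop characteristic equation: s² + 9.8s + 65.32 = 0, so ω_n = 8.082 rad/s and ζ = 9.8/(2·8.082) = 0.6063.
2% settling time T_s ≈ 4/(ζω_n) = 4/4.9 = 0.816 s.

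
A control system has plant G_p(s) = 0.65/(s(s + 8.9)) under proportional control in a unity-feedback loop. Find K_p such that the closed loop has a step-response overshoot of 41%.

From %OS = 100·exp(−πζ/√(1−ζ²)) = 41%, ζ = −ln(0.41)/√(π²+ln²(0.41)) = 0.273.
Characteristic equation s² + 8.9s + 0.65K_p = 0 gives ζ = 8.9/(2√(0.65K_p)).
Setting ζ = 0.273: √(0.65K_p) = 8.9/(2·0.273) = 16.3, so K_p = 265.7/0.65 = 409.

K_p = 409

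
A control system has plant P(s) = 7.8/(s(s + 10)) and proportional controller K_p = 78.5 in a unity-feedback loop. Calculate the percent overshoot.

From 1 + K_pP(s) = 0: s² + 10s + 612.3 = 0 ⇒ ω_n = 24.74, ζ = 0.2021.
%OS = 100·exp(−πζ/√(1−ζ²)) = 100·exp(−π·0.2021/√0.9592) = 52.3%.

52.3%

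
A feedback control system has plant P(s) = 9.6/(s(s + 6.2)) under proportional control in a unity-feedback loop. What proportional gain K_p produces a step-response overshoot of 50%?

From %OS = 100·exp(−πζ/√(1−ζ²)) = 50%, ζ = −ln(0.5)/√(π²+ln²(0.5)) = 0.2155.
Characteristic equation s² + 6.2s + 9.6K_p = 0 gives ζ = 6.2/(2√(9.6K_p)).
Setting ζ = 0.2155: √(9.6K_p) = 6.2/(2·0.2155) = 14.39, so K_p = 207/9.6 = 21.6.

K_p = 21.6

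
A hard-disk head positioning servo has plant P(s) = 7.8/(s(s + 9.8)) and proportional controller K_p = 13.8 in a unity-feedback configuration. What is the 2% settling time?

The closed-loop denominator s² + 9.8s + 107.6 gives ω_n = √107.6 = 10.37 and ζ = 9.8/(2ω_n) = 0.4723.
2% settling time T_s ≈ 4/(ζω_n) = 4/4.9 = 0.816 s.

T_s ≈ 0.816 s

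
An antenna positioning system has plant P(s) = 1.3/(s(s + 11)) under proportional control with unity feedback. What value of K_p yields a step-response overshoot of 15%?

K_p = 87.1

From %OS = 100·exp(−πζ/√(1−ζ²)) = 15%, ζ = −ln(0.15)/√(π²+ln²(0.15)) = 0.5169.
Characteristic equation s² + 11s + 1.3K_p = 0 gives ζ = 11/(2√(1.3K_p)).
Setting ζ = 0.5169: √(1.3K_p) = 11/(2·0.5169) = 10.64, so K_p = 113.2/1.3 = 87.1.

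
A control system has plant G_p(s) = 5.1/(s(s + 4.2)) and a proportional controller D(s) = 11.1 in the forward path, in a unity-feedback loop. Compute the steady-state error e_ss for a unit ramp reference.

The loop has one pole at the origin (type 1). Velocity error constant K_v = lim_{s→0} s·D(s)G_p(s) = 11.1·5.1/4.2 = 13.48.
Steady-state error to a unit ramp: e_ss = 1/K_v = 0.0742.

0.0742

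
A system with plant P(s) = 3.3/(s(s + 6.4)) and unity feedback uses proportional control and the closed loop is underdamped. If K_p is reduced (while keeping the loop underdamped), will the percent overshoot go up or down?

ζ = 6.4/(2√(3.3K_p)) rises as K_p falls; higher damping means less overshoot.

decrease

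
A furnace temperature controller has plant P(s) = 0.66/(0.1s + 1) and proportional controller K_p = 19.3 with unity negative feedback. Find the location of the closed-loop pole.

Closed loop: T(s) = K_p·P/(1+K_p·P) = 12.74/(0.1s + 1 + 12.74), with pole at s = −(1 + 12.74)/0.1 = −137.4.

s = -137.4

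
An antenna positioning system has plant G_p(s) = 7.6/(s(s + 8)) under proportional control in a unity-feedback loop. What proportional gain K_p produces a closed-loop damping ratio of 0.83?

K_p = 3.06

Closed-loop characteristic equation: s² + 8s + K_p·7.6 = 0.
So ω_n = √(7.6K_p) and 2ζω_n = 8, giving ζ = 8/(2√(7.6K_p)).
Setting ζ = 0.83: √(7.6K_p) = 8/(2·0.83) = 4.819, so K_p = 23.23/7.6 = 3.06.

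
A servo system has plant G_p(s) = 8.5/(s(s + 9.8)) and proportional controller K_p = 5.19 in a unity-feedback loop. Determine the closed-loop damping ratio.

With unity feedback the closed-loop characteristic equation is s² + 9.8s + 5.19·8.5 = s² + 9.8s + 44.12 = 0.
So ω_n² = 44.12 ⇒ ω_n = 6.642 rad/s, and ζ = 9.8/(2ω_n) = 0.738.

ζ = 0.738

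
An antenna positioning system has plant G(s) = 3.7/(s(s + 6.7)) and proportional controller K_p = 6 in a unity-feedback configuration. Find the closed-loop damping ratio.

The closed-loop denominator is s(s+6.7) + 6·3.7 = s² + 6.7s + 22.2.
Matching s² + 2ζω_n s + ω_n²: ω_n = √22.2 = 4.712 rad/s and 2ζω_n = 6.7, so ζ = 6.7/(2·4.712) = 0.711.

ζ = 0.711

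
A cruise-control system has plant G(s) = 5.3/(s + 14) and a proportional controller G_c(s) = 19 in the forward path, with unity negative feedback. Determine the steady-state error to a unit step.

The loop is type 0. Static position error constant K_pos = G_c(0)·G(0) = 19·0.3786 = 7.193.
Steady-state error to a unit step: e_ss = 1/(1+K_pos) = 1/8.193 = 0.122.

0.122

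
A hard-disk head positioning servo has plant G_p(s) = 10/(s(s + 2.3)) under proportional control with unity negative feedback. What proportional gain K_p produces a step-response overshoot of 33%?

From %OS = 100·exp(−πζ/√(1−ζ²)) = 33%, ζ = −ln(0.33)/√(π²+ln²(0.33)) = 0.3328.
Characteristic equation s² + 2.3s + 10K_p = 0 gives ζ = 2.3/(2√(10K_p)).
Setting ζ = 0.3328: √(10K_p) = 2.3/(2·0.3328) = 3.456, so K_p = 11.94/10 = 1.19.

K_p = 1.19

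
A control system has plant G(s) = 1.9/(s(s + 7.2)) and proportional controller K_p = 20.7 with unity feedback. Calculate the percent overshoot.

11.1%

Closed-loop characteristic equation: s² + 7.2s + 39.33 = 0, so ω_n = 6.271 rad/s and ζ = 7.2/(2·6.271) = 0.574.
%OS = 100·exp(−πζ/√(1−ζ²)) = 100·exp(−π·0.574/√0.6705) = 11.1%.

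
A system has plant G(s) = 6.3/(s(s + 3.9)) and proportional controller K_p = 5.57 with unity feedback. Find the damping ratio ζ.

The closed-loop denominator is s(s+3.9) + 5.57·6.3 = s² + 3.9s + 35.09.
Matching s² + 2ζω_n s + ω_n²: ω_n = √35.09 = 5.924 rad/s and 2ζω_n = 3.9, so ζ = 3.9/(2·5.924) = 0.329.

ζ = 0.329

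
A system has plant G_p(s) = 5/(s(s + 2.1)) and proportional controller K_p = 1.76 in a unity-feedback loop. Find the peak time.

Closed-loop characteristic equation: s² + 2.1s + 8.8 = 0, so ω_n = 2.966 rad/s and ζ = 2.1/(2·2.966) = 0.354.
Damped frequency ω_d = ω_n√(1−ζ²) = 2.774 rad/s, so peak time T_p = π/ω_d = 1.13 s.

T_p = 1.13 s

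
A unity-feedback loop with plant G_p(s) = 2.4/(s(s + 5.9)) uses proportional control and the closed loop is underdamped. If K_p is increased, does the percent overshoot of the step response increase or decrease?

increase

Characteristic equation s² + 5.9s + K_p·2.4 = 0: raising K_p raises ω_n while 2ζω_n = 5.9 is fixed, so ζ falls and overshoot grows.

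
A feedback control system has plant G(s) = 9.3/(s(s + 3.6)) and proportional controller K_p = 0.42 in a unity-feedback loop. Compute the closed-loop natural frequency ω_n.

ω_n = 1.98 rad/s

The closed-loop denominator is s(s+3.6) + 0.42·9.3 = s² + 3.6s + 3.906.
Matching s² + 2ζω_n s + ω_n²: ω_n = √3.906 = 1.976 rad/s and 2ζω_n = 3.6, so ζ = 3.6/(2·1.976) = 0.911.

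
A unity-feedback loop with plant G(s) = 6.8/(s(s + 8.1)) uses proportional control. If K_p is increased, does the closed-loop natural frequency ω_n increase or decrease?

increase

ω_n = √(6.8·K_p), which grows with K_p.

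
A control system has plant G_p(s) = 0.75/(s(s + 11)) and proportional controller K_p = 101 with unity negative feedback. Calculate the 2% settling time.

The closed-loop denominator s² + 11s + 75.75 gives ω_n = √75.75 = 8.703 and ζ = 11/(2ω_n) = 0.6319.
2% settling time T_s ≈ 4/(ζω_n) = 4/5.5 = 0.727 s.

T_s ≈ 0.727 s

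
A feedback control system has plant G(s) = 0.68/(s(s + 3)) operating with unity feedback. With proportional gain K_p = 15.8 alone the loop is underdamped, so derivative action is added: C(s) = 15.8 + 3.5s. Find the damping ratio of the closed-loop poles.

ζ = 0.821

Forward path: (15.8 + 3.5s)·0.68/(s(s+3)). The closed-loop characteristic equation is s² + (3 + 0.68·3.5)s + 0.68·15.8 = 0.
That is s² + 5.38s + 10.74 = 0, so ω_n = 3.278 rad/s and ζ = 5.38/(2·3.278) = 0.8207.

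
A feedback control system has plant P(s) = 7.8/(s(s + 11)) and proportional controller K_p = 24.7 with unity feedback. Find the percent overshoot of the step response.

25.8%

From 1 + K_pP(s) = 0: s² + 11s + 192.7 = 0 ⇒ ω_n = 13.88, ζ = 0.3962.
%OS = 100·exp(−πζ/√(1−ζ²)) = 100·exp(−π·0.3962/√0.843) = 25.8%.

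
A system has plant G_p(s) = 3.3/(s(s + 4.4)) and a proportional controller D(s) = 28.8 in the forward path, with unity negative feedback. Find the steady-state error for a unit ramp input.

0.0463

The loop has one pole at the origin (type 1). Velocity error constant K_v = lim_{s→0} s·D(s)G_p(s) = 28.8·3.3/4.4 = 21.6.
Steady-state error to a unit ramp: e_ss = 1/K_v = 0.0463.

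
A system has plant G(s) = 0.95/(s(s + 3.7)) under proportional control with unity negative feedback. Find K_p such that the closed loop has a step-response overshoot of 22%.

K_p = 19.1

From %OS = 100·exp(−πζ/√(1−ζ²)) = 22%, ζ = −ln(0.22)/√(π²+ln²(0.22)) = 0.4342.
Characteristic equation s² + 3.7s + 0.95K_p = 0 gives ζ = 3.7/(2√(0.95K_p)).
Setting ζ = 0.4342: √(0.95K_p) = 3.7/(2·0.4342) = 4.261, so K_p = 18.16/0.95 = 19.1.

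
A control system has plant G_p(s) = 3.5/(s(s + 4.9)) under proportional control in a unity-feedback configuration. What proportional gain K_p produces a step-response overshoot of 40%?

From %OS = 100·exp(−πζ/√(1−ζ²)) = 40%, ζ = −ln(0.4)/√(π²+ln²(0.4)) = 0.28.
Characteristic equation s² + 4.9s + 3.5K_p = 0 gives ζ = 4.9/(2√(3.5K_p)).
Setting ζ = 0.28: √(3.5K_p) = 4.9/(2·0.28) = 8.75, so K_p = 76.56/3.5 = 21.9.

K_p = 21.9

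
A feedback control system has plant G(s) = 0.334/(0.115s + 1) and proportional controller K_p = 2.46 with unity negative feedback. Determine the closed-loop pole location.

s = -15.84

Closed loop: T(s) = K_p·G/(1+K_p·G) = 0.8216/(0.115s + 1 + 0.8216), with pole at s = −(1 + 0.8216)/0.115 = −15.84.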